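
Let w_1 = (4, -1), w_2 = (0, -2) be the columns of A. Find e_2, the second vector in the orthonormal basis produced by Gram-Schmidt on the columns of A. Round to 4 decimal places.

w_1 = (4, -1); ‖w_1‖ = 4.1231, so e_1 = (0.9701, -0.2425).
e_1·w_2 = 0.9701·0 + (-0.2425)·(-2) = 0.4851.
u_2 = w_2 − 0.4851·e_1 = (-0.4706, -1.8824).
‖u_2‖ = 1.9403, so e_2 = (-0.2425, -0.9701).

e_2 = (-0.2425, -0.9701)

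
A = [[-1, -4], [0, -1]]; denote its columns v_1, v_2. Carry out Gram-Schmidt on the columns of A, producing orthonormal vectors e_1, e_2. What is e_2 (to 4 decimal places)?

e_1 = v_1/‖v_1‖ = (-1, 0)/1.0000 = (-1.0000, 0.0000).
r_{12} = e_1·v_2 = 4.0000.
u_2 = v_2 − 4.0000·e_1 = (0.0000, -1.0000).
‖u_2‖ = 1.0000, so e_2 = (0.0000, -1.0000).

e_2 = (0.0000, -1.0000)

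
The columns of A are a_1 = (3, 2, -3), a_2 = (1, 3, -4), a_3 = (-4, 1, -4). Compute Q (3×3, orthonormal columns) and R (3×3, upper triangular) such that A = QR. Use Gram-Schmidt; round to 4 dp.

Q = [[0.6396, -0.7637, -0.0874], [0.4264, 0.4471, -0.7863], [-0.6396, -0.4657, -0.6116]], R = [[4.6904, 4.4772, 0.4264], [0.0000, 2.4402, 5.3647], [0.0000, 0.0000, 2.0095]]

a_1 = (3, 2, -3); ‖a_1‖ = 4.6904, so e_1 = (0.6396, 0.4264, -0.6396).
e_1·a_2 = 0.6396·1 + 0.4264·3 + (-0.6396)·(-4) = 4.4772.
u_2 = a_2 − 4.4772·e_1 = (-1.8636, 1.0909, -1.1364).
‖u_2‖ = 2.4402, so e_2 = (-0.7637, 0.4471, -0.4657).
e_1·a_3 = 0.6396·(-4) + 0.4264·1 + (-0.6396)·(-4) = 0.4264; e_2·a_3 = (-0.7637)·(-4) + 0.4471·1 + (-0.4657)·(-4) = 5.3647.
u_3 = a_3 − 0.4264·e_1 − 5.3647·e_2 = (-0.1756, -1.5802, -1.2290).
‖u_3‖ = 2.0095, so e_3 = (-0.0874, -0.7863, -0.6116).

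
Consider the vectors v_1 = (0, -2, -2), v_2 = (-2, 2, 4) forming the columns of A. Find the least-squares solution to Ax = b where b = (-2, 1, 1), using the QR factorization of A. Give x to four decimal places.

v_1 = (0, -2, -2); ‖v_1‖ = 2.8284, so e_1 = (0.0000, -0.7071, -0.7071).
e_1·v_2 = 0.0000·(-2) + (-0.7071)·2 + (-0.7071)·4 = -4.2426.
u_2 = v_2 + 4.2426·e_1 = (-2.0000, -1.0000, 1.0000).
‖u_2‖ = 2.4495, so e_2 = (-0.8165, -0.4082, 0.4082).
Qᵀb = (-1.4142, 1.6330).
Back-substitute: x_2 = 1.6330/2.4495 = 0.6667.
x_1 = (-1.4142 + 4.2426·0.6667)/2.8284 = 0.5000.

x = (0.5000, 0.6667)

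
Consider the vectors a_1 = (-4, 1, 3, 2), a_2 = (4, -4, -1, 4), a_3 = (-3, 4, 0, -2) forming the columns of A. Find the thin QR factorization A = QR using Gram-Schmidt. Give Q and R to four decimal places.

a_1 = (-4, 1, 3, 2); ‖a_1‖ = 5.4772, so e_1 = (-0.7303, 0.1826, 0.5477, 0.3651).
e_1·a_2 = (-0.7303)·4 + 0.1826·(-4) + 0.5477·(-1) + 0.3651·4 = -2.7386.
u_2 = a_2 + 2.7386·e_1 = (2.0000, -3.5000, 0.5000, 5.0000).
‖u_2‖ = 6.4420, so e_2 = (0.3105, -0.5433, 0.0776, 0.7762).
e_1·a_3 = (-0.7303)·(-3) + 0.1826·4 + 0.5477·0 + 0.3651·(-2) = 2.1909; e_2·a_3 = 0.3105·(-3) + (-0.5433)·4 + 0.0776·0 + 0.7762·(-2) = -4.6569.
u_3 = a_3 − 2.1909·e_1 + 4.6569·e_2 = (0.0458, 1.0699, -0.8386, 0.8145).
‖u_3‖ = 1.5853, so e_3 = (0.0289, 0.6749, -0.5289, 0.5137).

Q = [[-0.7303, 0.3105, 0.0289], [0.1826, -0.5433, 0.6749], [0.5477, 0.0776, -0.5289], [0.3651, 0.7762, 0.5137]], R = [[5.4772, -2.7386, 2.1909], [0.0000, 6.4420, -4.6569], [0.0000, 0.0000, 1.5853]]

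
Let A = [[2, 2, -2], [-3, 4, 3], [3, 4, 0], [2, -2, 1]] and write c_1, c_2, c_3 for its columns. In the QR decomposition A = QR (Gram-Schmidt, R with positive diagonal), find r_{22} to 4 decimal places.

q_1 = c_1/‖c_1‖ = (2, -3, 3, 2)/5.0990 = (0.3922, -0.5883, 0.5883, 0.3922).
r_{12} = q_1·c_2 = 0.0000.
u_2 = c_2 + 0.0000·q_1 = (2.0000, 4.0000, 4.0000, -2.0000).
r_{22} = ‖u_2‖ = 6.3246.

r_{22} = 6.3246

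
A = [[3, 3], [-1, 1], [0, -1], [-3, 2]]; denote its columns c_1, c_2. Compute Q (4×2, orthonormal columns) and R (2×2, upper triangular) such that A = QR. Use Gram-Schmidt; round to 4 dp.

Q = [[0.6882, 0.6980], [-0.2294, 0.2874], [0.0000, -0.2600], [-0.6882, 0.6022]], R = [[4.3589, 0.4588], [0.0000, 3.8457]]

e_1 = c_1/‖c_1‖ = (3, -1, 0, -3)/4.3589 = (0.6882, -0.2294, 0.0000, -0.6882).
r_{12} = e_1·c_2 = 0.4588.
u_2 = c_2 − 0.4588·e_1 = (2.6842, 1.1053, -1.0000, 2.3158).
‖u_2‖ = 3.8457, so e_2 = (0.6980, 0.2874, -0.2600, 0.6022).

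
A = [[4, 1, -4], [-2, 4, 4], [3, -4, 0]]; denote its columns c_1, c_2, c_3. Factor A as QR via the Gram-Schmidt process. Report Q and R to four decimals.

Q = [[0.7428, 0.6523, -0.1511], [-0.3714, 0.5891, 0.7176], [0.5571, -0.4769, 0.6799]], R = [[5.3852, -2.9711, -4.4567], [0.0000, 4.9165, -0.2525], [0.0000, 0.0000, 3.4748]]

q_1 = c_1/‖c_1‖ = (4, -2, 3)/5.3852 = (0.7428, -0.3714, 0.5571).
r_{12} = q_1·c_2 = -2.9711.
u_2 = c_2 + 2.9711·q_1 = (3.2069, 2.8966, -2.3448).
‖u_2‖ = 4.9165, so q_2 = (0.6523, 0.5891, -0.4769).
r_{13} = q_1·c_3 = -4.4567; r_{23} = q_2·c_3 = -0.2525.
u_3 = c_3 + 4.4567·q_1 + 0.2525·q_2 = (-0.5250, 2.4936, 2.3623).
‖u_3‖ = 3.4748, so q_3 = (-0.1511, 0.7176, 0.6799).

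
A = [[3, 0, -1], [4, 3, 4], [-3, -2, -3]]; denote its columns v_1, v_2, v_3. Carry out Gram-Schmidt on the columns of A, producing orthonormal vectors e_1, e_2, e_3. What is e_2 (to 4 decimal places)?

v_1 = (3, 4, -3); ‖v_1‖ = 5.8310, so e_1 = (0.5145, 0.6860, -0.5145).
e_1·v_2 = 0.5145·0 + 0.6860·3 + (-0.5145)·(-2) = 3.0870.
u_2 = v_2 − 3.0870·e_1 = (-1.5882, 0.8824, -0.4118).
‖u_2‖ = 1.8630, so e_2 = (-0.8525, 0.4736, -0.2210).

e_2 = (-0.8525, 0.4736, -0.2210)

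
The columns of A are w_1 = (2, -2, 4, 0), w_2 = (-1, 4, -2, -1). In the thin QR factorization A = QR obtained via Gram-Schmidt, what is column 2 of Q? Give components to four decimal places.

q_2 = (0.1715, 0.8575, 0.3430, -0.3430)

w_1 = (2, -2, 4, 0); ‖w_1‖ = 4.8990, so q_1 = (0.4082, -0.4082, 0.8165, 0.0000).
q_1·w_2 = 0.4082·(-1) + (-0.4082)·4 + 0.8165·(-2) + 0.0000·(-1) = -3.6742.
u_2 = w_2 + 3.6742·q_1 = (0.5000, 2.5000, 1.0000, -1.0000).
‖u_2‖ = 2.9155, so q_2 = (0.1715, 0.8575, 0.3430, -0.3430).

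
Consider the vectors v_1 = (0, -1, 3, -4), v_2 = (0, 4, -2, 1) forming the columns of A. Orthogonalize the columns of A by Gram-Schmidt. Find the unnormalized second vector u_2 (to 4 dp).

v_1 = (0, -1, 3, -4); ‖v_1‖ = 5.0990, so e_1 = (0.0000, -0.1961, 0.5883, -0.7845).
e_1·v_2 = 0.0000·0 + (-0.1961)·4 + 0.5883·(-2) + (-0.7845)·1 = -2.7456.
u_2 = v_2 + 2.7456·e_1 = (0.0000, 3.4615, -0.3846, -1.1538).

u_2 = (0.0000, 3.4615, -0.3846, -1.1538)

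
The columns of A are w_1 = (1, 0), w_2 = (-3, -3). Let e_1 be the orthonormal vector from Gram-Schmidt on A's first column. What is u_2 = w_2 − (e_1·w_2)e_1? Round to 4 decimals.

u_2 = (0.0000, -3.0000)

e_1 = w_1/‖w_1‖ = (1, 0)/1.0000 = (1.0000, 0.0000).
r_{12} = e_1·w_2 = -3.0000.
u_2 = w_2 + 3.0000·e_1 = (0.0000, -3.0000).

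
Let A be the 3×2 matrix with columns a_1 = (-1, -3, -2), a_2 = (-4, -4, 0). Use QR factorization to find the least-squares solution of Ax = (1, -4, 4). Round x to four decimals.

x = (-0.5000, 0.6250)

a_1 = (-1, -3, -2); ‖a_1‖ = 3.7417, so q_1 = (-0.2673, -0.8018, -0.5345).
q_1·a_2 = (-0.2673)·(-4) + (-0.8018)·(-4) + (-0.5345)·0 = 4.2762.
u_2 = a_2 − 4.2762·q_1 = (-2.8571, -0.5714, 2.2857).
‖u_2‖ = 3.7033, so q_2 = (-0.7715, -0.1543, 0.6172).
Qᵀb = (0.8018, 2.3146).
Back-substitute: x_2 = 2.3146/3.7033 = 0.6250.
x_1 = (0.8018 − 4.2762·0.6250)/3.7417 = -0.5000.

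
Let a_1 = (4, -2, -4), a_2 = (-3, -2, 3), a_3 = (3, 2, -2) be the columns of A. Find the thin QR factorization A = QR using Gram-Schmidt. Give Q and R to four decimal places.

e_1 = a_1/‖a_1‖ = (4, -2, -4)/6.0000 = (0.6667, -0.3333, -0.6667).
r_{12} = e_1·a_2 = -3.3333.
u_2 = a_2 + 3.3333·e_1 = (-0.7778, -3.1111, 0.7778).
‖u_2‖ = 3.2998, so e_2 = (-0.2357, -0.9428, 0.2357).
r_{13} = e_1·a_3 = 2.6667; r_{23} = e_2·a_3 = -3.0641.
u_3 = a_3 − 2.6667·e_1 + 3.0641·e_2 = (0.5000, 0.0000, 0.5000).
‖u_3‖ = 0.7071, so e_3 = (0.7071, 0.0000, 0.7071).

Q = [[0.6667, -0.2357, 0.7071], [-0.3333, -0.9428, 0.0000], [-0.6667, 0.2357, 0.7071]], R = [[6.0000, -3.3333, 2.6667], [0.0000, 3.2998, -3.0641], [0.0000, 0.0000, 0.7071]]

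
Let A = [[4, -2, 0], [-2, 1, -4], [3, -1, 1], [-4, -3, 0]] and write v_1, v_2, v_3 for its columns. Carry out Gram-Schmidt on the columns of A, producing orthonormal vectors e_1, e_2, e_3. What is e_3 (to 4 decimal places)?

e_3 = (-0.4429, -0.8965, -0.0083, -0.0008)

e_1 = v_1/‖v_1‖ = (4, -2, 3, -4)/6.7082 = (0.5963, -0.2981, 0.4472, -0.5963).
r_{12} = e_1·v_2 = -0.1491.
u_2 = v_2 + 0.1491·e_1 = (-1.9111, 0.9556, -0.9333, -3.0889).
‖u_2‖ = 3.8701, so e_2 = (-0.4938, 0.2469, -0.2412, -0.7981).
r_{13} = e_1·v_3 = 1.6398; r_{23} = e_2·v_3 = -1.2288.
u_3 = v_3 − 1.6398·e_1 + 1.2288·e_2 = (-1.5846, -3.2077, -0.0297, -0.0030).
‖u_3‖ = 3.5779, so e_3 = (-0.4429, -0.8965, -0.0083, -0.0008).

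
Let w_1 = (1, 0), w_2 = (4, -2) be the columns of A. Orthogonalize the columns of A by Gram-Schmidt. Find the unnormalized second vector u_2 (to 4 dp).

w_1 = (1, 0); ‖w_1‖ = 1.0000, so q_1 = (1.0000, 0.0000).
q_1·w_2 = 1.0000·4 + 0.0000·(-2) = 4.0000.
u_2 = w_2 − 4.0000·q_1 = (0.0000, -2.0000).

u_2 = (0.0000, -2.0000)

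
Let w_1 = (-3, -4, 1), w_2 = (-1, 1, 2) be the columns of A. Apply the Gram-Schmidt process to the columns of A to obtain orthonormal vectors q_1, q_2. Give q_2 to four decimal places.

q_2 = (-0.3623, 0.4726, 0.8034)

w_1 = (-3, -4, 1); ‖w_1‖ = 5.0990, so q_1 = (-0.5883, -0.7845, 0.1961).
q_1·w_2 = (-0.5883)·(-1) + (-0.7845)·1 + 0.1961·2 = 0.1961.
u_2 = w_2 − 0.1961·q_1 = (-0.8846, 1.1538, 1.9615).
‖u_2‖ = 2.4416, so q_2 = (-0.3623, 0.4726, 0.8034).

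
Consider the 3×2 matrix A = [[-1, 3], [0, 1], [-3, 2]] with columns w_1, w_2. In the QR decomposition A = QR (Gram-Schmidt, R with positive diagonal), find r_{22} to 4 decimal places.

q_1 = w_1/‖w_1‖ = (-1, 0, -3)/3.1623 = (-0.3162, 0.0000, -0.9487).
r_{12} = q_1·w_2 = -2.8460.
u_2 = w_2 + 2.8460·q_1 = (2.1000, 1.0000, -0.7000).
r_{22} = ‖u_2‖ = 2.4290.

r_{22} = 2.4290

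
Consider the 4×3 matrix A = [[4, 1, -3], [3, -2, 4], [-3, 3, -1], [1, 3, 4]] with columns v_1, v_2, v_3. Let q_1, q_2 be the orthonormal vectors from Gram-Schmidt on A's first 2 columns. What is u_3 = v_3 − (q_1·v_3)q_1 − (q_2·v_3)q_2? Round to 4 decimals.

v_1 = (4, 3, -3, 1); ‖v_1‖ = 5.9161, so q_1 = (0.6761, 0.5071, -0.5071, 0.1690).
q_1·v_2 = 0.6761·1 + 0.5071·(-2) + (-0.5071)·3 + 0.1690·3 = -1.3522.
u_2 = v_2 + 1.3522·q_1 = (1.9143, -1.3143, 2.3143, 3.2286).
‖u_2‖ = 4.6012, so q_2 = (0.4160, -0.2856, 0.5030, 0.7017).
q_1·v_3 = 0.6761·(-3) + 0.5071·4 + (-0.5071)·(-1) + 0.1690·4 = 1.1832; q_2·v_3 = 0.4160·(-3) + (-0.2856)·4 + 0.5030·(-1) + 0.7017·4 = -0.0869.
u_3 = v_3 − 1.1832·q_1 + 0.0869·q_2 = (-3.7638, 3.3752, -0.3563, 3.8610).

u_3 = (-3.7638, 3.3752, -0.3563, 3.8610)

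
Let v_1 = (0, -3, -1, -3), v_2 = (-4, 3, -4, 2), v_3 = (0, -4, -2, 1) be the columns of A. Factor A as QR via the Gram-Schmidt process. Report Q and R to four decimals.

Q = [[0.0000, -0.6436, 0.1203], [-0.6882, 0.2032, -0.6399], [-0.2294, -0.7367, -0.2402], [-0.6882, 0.0423, 0.7200]], R = [[4.3589, -2.5236, 2.5236], [0.0000, 6.2154, 0.7028], [0.0000, 0.0000, 3.7600]]

v_1 = (0, -3, -1, -3); ‖v_1‖ = 4.3589, so q_1 = (0.0000, -0.6882, -0.2294, -0.6882).
q_1·v_2 = 0.0000·(-4) + (-0.6882)·3 + (-0.2294)·(-4) + (-0.6882)·2 = -2.5236.
u_2 = v_2 + 2.5236·q_1 = (-4.0000, 1.2632, -4.5789, 0.2632).
‖u_2‖ = 6.2154, so q_2 = (-0.6436, 0.2032, -0.7367, 0.0423).
q_1·v_3 = 0.0000·0 + (-0.6882)·(-4) + (-0.2294)·(-2) + (-0.6882)·1 = 2.5236; q_2·v_3 = (-0.6436)·0 + 0.2032·(-4) + (-0.7367)·(-2) + 0.0423·1 = 0.7028.
u_3 = v_3 − 2.5236·q_1 − 0.7028·q_2 = (0.4523, -2.4060, -0.9033, 2.7071).
‖u_3‖ = 3.7600, so q_3 = (0.1203, -0.6399, -0.2402, 0.7200).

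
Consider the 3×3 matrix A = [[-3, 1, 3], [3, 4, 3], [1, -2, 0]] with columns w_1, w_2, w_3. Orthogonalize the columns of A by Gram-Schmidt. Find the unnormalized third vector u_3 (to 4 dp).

u_3 = (1.2857, 0.6429, 1.9286)

w_1 = (-3, 3, 1); ‖w_1‖ = 4.3589, so e_1 = (-0.6882, 0.6882, 0.2294).
e_1·w_2 = (-0.6882)·1 + 0.6882·4 + 0.2294·(-2) = 1.6059.
u_2 = w_2 − 1.6059·e_1 = (2.1053, 2.8947, -2.3684).
‖u_2‖ = 4.2920, so e_2 = (0.4905, 0.6745, -0.5518).
e_1·w_3 = (-0.6882)·3 + 0.6882·3 + 0.2294·0 = 0.0000; e_2·w_3 = 0.4905·3 + 0.6745·3 + (-0.5518)·0 = 3.4949.
u_3 = w_3 + 0.0000·e_1 − 3.4949·e_2 = (1.2857, 0.6429, 1.9286).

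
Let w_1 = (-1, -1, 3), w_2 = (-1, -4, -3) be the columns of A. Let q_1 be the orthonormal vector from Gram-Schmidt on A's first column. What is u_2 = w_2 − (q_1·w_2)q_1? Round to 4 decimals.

u_2 = (-1.3636, -4.3636, -1.9091)

w_1 = (-1, -1, 3); ‖w_1‖ = 3.3166, so q_1 = (-0.3015, -0.3015, 0.9045).
q_1·w_2 = (-0.3015)·(-1) + (-0.3015)·(-4) + 0.9045·(-3) = -1.2060.
u_2 = w_2 + 1.2060·q_1 = (-1.3636, -4.3636, -1.9091).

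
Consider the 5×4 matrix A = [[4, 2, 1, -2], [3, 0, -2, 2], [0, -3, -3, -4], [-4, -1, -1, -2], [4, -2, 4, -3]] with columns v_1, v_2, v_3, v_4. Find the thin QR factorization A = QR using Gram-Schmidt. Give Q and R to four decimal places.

v_1 = (4, 3, 0, -4, 4); ‖v_1‖ = 7.5498, so q_1 = (0.5298, 0.3974, 0.0000, -0.5298, 0.5298).
q_1·v_2 = 0.5298·2 + 0.3974·0 + 0.0000·(-3) + (-0.5298)·(-1) + 0.5298·(-2) = 0.5298.
u_2 = v_2 − 0.5298·q_1 = (1.7193, -0.2105, -3.0000, -0.7193, -2.2807).
‖u_2‖ = 4.2094, so q_2 = (0.4084, -0.0500, -0.7127, -0.1709, -0.5418).
q_1·v_3 = 0.5298·1 + 0.3974·(-2) + 0.0000·(-3) + (-0.5298)·(-1) + 0.5298·4 = 2.3842; q_2·v_3 = 0.4084·1 + (-0.0500)·(-2) + (-0.7127)·(-3) + (-0.1709)·(-1) + (-0.5418)·4 = 0.6502.
u_3 = v_3 − 2.3842·q_1 − 0.6502·q_2 = (-0.5287, -2.9149, -2.5366, 0.3743, 3.0891).
‖u_3‖ = 4.9893, so q_3 = (-0.1060, -0.5842, -0.5084, 0.0750, 0.6191).
q_1·v_4 = 0.5298·(-2) + 0.3974·2 + 0.0000·(-4) + (-0.5298)·(-2) + 0.5298·(-3) = -0.7947; q_2·v_4 = 0.4084·(-2) + (-0.0500)·2 + (-0.7127)·(-4) + (-0.1709)·(-2) + (-0.5418)·(-3) = 3.9010; q_3·v_4 = (-0.1060)·(-2) + (-0.5842)·2 + (-0.5084)·(-4) + 0.0750·(-2) + 0.6191·(-3) = -0.9303.
u_4 = v_4 + 0.7947·q_1 − 3.9010·q_2 + 0.9303·q_3 = (-3.2709, 1.9674, -1.6928, -1.6847, 0.1107).
‖u_4‖ = 4.5039, so q_4 = (-0.7262, 0.4368, -0.3758, -0.3740, 0.0246).

Q = [[0.5298, 0.4084, -0.1060, -0.7262], [0.3974, -0.0500, -0.5842, 0.4368], [0.0000, -0.7127, -0.5084, -0.3758], [-0.5298, -0.1709, 0.0750, -0.3740], [0.5298, -0.5418, 0.6191, 0.0246]], R = [[7.5498, 0.5298, 2.3842, -0.7947], [0.0000, 4.2094, 0.6502, 3.9010], [0.0000, 0.0000, 4.9893, -0.9303], [0.0000, 0.0000, 0.0000, 4.5039]]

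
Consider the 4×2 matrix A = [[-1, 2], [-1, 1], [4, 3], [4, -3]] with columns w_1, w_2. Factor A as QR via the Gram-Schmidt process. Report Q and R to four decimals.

w_1 = (-1, -1, 4, 4); ‖w_1‖ = 5.8310, so e_1 = (-0.1715, -0.1715, 0.6860, 0.6860).
e_1·w_2 = (-0.1715)·2 + (-0.1715)·1 + 0.6860·3 + 0.6860·(-3) = -0.5145.
u_2 = w_2 + 0.5145·e_1 = (1.9118, 0.9118, 3.3529, -2.6471).
‖u_2‖ = 4.7682, so e_2 = (0.4009, 0.1912, 0.7032, -0.5552).

Q = [[-0.1715, 0.4009], [-0.1715, 0.1912], [0.6860, 0.7032], [0.6860, -0.5552]], R = [[5.8310, -0.5145], [0.0000, 4.7682]]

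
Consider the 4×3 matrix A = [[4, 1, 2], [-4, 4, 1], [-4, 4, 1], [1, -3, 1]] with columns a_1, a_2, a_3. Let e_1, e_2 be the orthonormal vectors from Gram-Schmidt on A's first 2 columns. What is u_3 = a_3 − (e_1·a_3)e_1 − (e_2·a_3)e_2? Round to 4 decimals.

a_1 = (4, -4, -4, 1); ‖a_1‖ = 7.0000, so e_1 = (0.5714, -0.5714, -0.5714, 0.1429).
e_1·a_2 = 0.5714·1 + (-0.5714)·4 + (-0.5714)·4 + 0.1429·(-3) = -4.4286.
u_2 = a_2 + 4.4286·e_1 = (3.5306, 1.4694, 1.4694, -2.3673).
‖u_2‖ = 4.7316, so e_2 = (0.7462, 0.3105, 0.3105, -0.5003).
e_1·a_3 = 0.5714·2 + (-0.5714)·1 + (-0.5714)·1 + 0.1429·1 = 0.1429; e_2·a_3 = 0.7462·2 + 0.3105·1 + 0.3105·1 + (-0.5003)·1 = 1.6131.
u_3 = a_3 − 0.1429·e_1 − 1.6131·e_2 = (0.7147, 0.5807, 0.5807, 1.7867).

u_3 = (0.7147, 0.5807, 0.5807, 1.7867)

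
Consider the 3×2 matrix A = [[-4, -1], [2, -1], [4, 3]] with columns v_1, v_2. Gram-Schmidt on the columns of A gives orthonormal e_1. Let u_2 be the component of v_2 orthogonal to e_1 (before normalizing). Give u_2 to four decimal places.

v_1 = (-4, 2, 4); ‖v_1‖ = 6.0000, so e_1 = (-0.6667, 0.3333, 0.6667).
e_1·v_2 = (-0.6667)·(-1) + 0.3333·(-1) + 0.6667·3 = 2.3333.
u_2 = v_2 − 2.3333·e_1 = (0.5556, -1.7778, 1.4444).

u_2 = (0.5556, -1.7778, 1.4444)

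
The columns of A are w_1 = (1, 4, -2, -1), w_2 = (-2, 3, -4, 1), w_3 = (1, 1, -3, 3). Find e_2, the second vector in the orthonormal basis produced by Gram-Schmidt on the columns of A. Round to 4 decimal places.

e_2 = (-0.6752, -0.0221, -0.5977, 0.4317)

w_1 = (1, 4, -2, -1); ‖w_1‖ = 4.6904, so e_1 = (0.2132, 0.8528, -0.4264, -0.2132).
e_1·w_2 = 0.2132·(-2) + 0.8528·3 + (-0.4264)·(-4) + (-0.2132)·1 = 3.6244.
u_2 = w_2 − 3.6244·e_1 = (-2.7727, -0.0909, -2.4545, 1.7727).
‖u_2‖ = 4.1065, so e_2 = (-0.6752, -0.0221, -0.5977, 0.4317).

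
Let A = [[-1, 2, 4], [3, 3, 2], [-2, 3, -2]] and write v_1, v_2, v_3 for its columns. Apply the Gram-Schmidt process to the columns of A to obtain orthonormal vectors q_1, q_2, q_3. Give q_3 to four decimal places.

q_1 = v_1/‖v_1‖ = (-1, 3, -2)/3.7417 = (-0.2673, 0.8018, -0.5345).
r_{12} = q_1·v_2 = 0.2673.
u_2 = v_2 − 0.2673·q_1 = (2.0714, 2.7857, 3.1429).
‖u_2‖ = 4.6828, so q_2 = (0.4423, 0.5949, 0.6711).
r_{13} = q_1·v_3 = 1.6036; r_{23} = q_2·v_3 = 1.6169.
u_3 = v_3 − 1.6036·q_1 − 1.6169·q_2 = (3.7134, -0.2476, -2.2280).
‖u_3‖ = 4.3375, so q_3 = (0.8561, -0.0571, -0.5137).

q_3 = (0.8561, -0.0571, -0.5137)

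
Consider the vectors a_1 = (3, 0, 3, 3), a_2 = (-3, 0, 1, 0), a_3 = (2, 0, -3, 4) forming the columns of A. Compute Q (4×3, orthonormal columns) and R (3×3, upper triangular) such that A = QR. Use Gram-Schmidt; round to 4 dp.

a_1 = (3, 0, 3, 3); ‖a_1‖ = 5.1962, so q_1 = (0.5774, 0.0000, 0.5774, 0.5774).
q_1·a_2 = 0.5774·(-3) + 0.0000·0 + 0.5774·1 + 0.5774·0 = -1.1547.
u_2 = a_2 + 1.1547·q_1 = (-2.3333, 0.0000, 1.6667, 0.6667).
‖u_2‖ = 2.9439, so q_2 = (-0.7926, 0.0000, 0.5661, 0.2265).
q_1·a_3 = 0.5774·2 + 0.0000·0 + 0.5774·(-3) + 0.5774·4 = 1.7321; q_2·a_3 = (-0.7926)·2 + 0.0000·0 + 0.5661·(-3) + 0.2265·4 = -2.3778.
u_3 = a_3 − 1.7321·q_1 + 2.3778·q_2 = (-0.8846, 0.0000, -2.6538, 3.5385).
‖u_3‖ = 4.5107, so q_3 = (-0.1961, 0.0000, -0.5883, 0.7845).

Q = [[0.5774, -0.7926, -0.1961], [0.0000, 0.0000, 0.0000], [0.5774, 0.5661, -0.5883], [0.5774, 0.2265, 0.7845]], R = [[5.1962, -1.1547, 1.7321], [0.0000, 2.9439, -2.3778], [0.0000, 0.0000, 4.5107]]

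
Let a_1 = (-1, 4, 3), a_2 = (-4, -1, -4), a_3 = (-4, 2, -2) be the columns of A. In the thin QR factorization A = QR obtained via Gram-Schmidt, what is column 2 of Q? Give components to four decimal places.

q_2 = (-0.8514, 0.1615, -0.4991)

q_1 = a_1/‖a_1‖ = (-1, 4, 3)/5.0990 = (-0.1961, 0.7845, 0.5883).
r_{12} = q_1·a_2 = -2.3534.
u_2 = a_2 + 2.3534·q_1 = (-4.4615, 0.8462, -2.6154).
‖u_2‖ = 5.2404, so q_2 = (-0.8514, 0.1615, -0.4991).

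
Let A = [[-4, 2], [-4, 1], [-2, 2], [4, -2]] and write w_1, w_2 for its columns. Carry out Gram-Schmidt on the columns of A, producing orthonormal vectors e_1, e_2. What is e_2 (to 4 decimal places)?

e_2 = (0.1109, -0.6102, 0.7766, -0.1109)

w_1 = (-4, -4, -2, 4); ‖w_1‖ = 7.2111, so e_1 = (-0.5547, -0.5547, -0.2774, 0.5547).
e_1·w_2 = (-0.5547)·2 + (-0.5547)·1 + (-0.2774)·2 + 0.5547·(-2) = -3.3282.
u_2 = w_2 + 3.3282·e_1 = (0.1538, -0.8462, 1.0769, -0.1538).
‖u_2‖ = 1.3868, so e_2 = (0.1109, -0.6102, 0.7766, -0.1109).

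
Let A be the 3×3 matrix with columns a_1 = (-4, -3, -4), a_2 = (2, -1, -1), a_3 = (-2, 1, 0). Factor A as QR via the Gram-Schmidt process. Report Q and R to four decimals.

Q = [[-0.6247, 0.7783, 0.0639], [-0.4685, -0.4390, 0.7667], [-0.6247, -0.4490, -0.6389]], R = [[6.4031, -0.1562, 0.7809], [0.0000, 2.4445, -1.9955], [0.0000, 0.0000, 0.6389]]

e_1 = a_1/‖a_1‖ = (-4, -3, -4)/6.4031 = (-0.6247, -0.4685, -0.6247).
r_{12} = e_1·a_2 = -0.1562.
u_2 = a_2 + 0.1562·e_1 = (1.9024, -1.0732, -1.0976).
‖u_2‖ = 2.4445, so e_2 = (0.7783, -0.4390, -0.4490).
r_{13} = e_1·a_3 = 0.7809; r_{23} = e_2·a_3 = -1.9955.
u_3 = a_3 − 0.7809·e_1 + 1.9955·e_2 = (0.0408, 0.4898, -0.4082).
‖u_3‖ = 0.6389, so e_3 = (0.0639, 0.7667, -0.6389).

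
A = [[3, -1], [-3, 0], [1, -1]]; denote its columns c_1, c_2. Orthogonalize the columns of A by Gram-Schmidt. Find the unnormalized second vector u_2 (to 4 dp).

u_2 = (-0.3684, -0.6316, -0.7895)

c_1 = (3, -3, 1); ‖c_1‖ = 4.3589, so e_1 = (0.6882, -0.6882, 0.2294).
e_1·c_2 = 0.6882·(-1) + (-0.6882)·0 + 0.2294·(-1) = -0.9177.
u_2 = c_2 + 0.9177·e_1 = (-0.3684, -0.6316, -0.7895).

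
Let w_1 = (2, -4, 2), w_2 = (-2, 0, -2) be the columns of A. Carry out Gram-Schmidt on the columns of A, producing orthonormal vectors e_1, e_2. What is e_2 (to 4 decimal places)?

e_2 = (-0.5774, -0.5774, -0.5774)

e_1 = w_1/‖w_1‖ = (2, -4, 2)/4.8990 = (0.4082, -0.8165, 0.4082).
r_{12} = e_1·w_2 = -1.6330.
u_2 = w_2 + 1.6330·e_1 = (-1.3333, -1.3333, -1.3333).
‖u_2‖ = 2.3094, so e_2 = (-0.5774, -0.5774, -0.5774).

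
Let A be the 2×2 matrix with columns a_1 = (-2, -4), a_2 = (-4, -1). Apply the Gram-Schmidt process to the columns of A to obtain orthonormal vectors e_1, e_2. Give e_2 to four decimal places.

a_1 = (-2, -4); ‖a_1‖ = 4.4721, so e_1 = (-0.4472, -0.8944).
e_1·a_2 = (-0.4472)·(-4) + (-0.8944)·(-1) = 2.6833.
u_2 = a_2 − 2.6833·e_1 = (-2.8000, 1.4000).
‖u_2‖ = 3.1305, so e_2 = (-0.8944, 0.4472).

e_2 = (-0.8944, 0.4472)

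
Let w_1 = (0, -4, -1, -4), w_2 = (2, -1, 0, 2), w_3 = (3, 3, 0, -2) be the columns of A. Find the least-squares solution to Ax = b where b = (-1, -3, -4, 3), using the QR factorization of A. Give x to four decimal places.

x = (0.1192, 0.7460, -0.7626)

w_1 = (0, -4, -1, -4); ‖w_1‖ = 5.7446, so e_1 = (0.0000, -0.6963, -0.1741, -0.6963).
e_1·w_2 = 0.0000·2 + (-0.6963)·(-1) + (-0.1741)·0 + (-0.6963)·2 = -0.6963.
u_2 = w_2 + 0.6963·e_1 = (2.0000, -1.4848, -0.1212, 1.5152).
‖u_2‖ = 2.9181, so e_2 = (0.6854, -0.5088, -0.0415, 0.5192).
e_1·w_3 = 0.0000·3 + (-0.6963)·3 + (-0.1741)·0 + (-0.6963)·(-2) = -0.6963; e_2·w_3 = 0.6854·3 + (-0.5088)·3 + (-0.0415)·0 + 0.5192·(-2) = -0.5088.
u_3 = w_3 + 0.6963·e_1 + 0.5088·e_2 = (3.3488, 2.2562, -0.1423, -2.2206).
‖u_3‖ = 4.6104, so e_3 = (0.7263, 0.4894, -0.0309, -0.4817).
Qᵀb = (0.6963, 2.5650, -3.5159).
Back-substitute: x_3 = -3.5159/4.6104 = -0.7626.
x_2 = (2.5650 + 0.5088·(-0.7626))/2.9181 = 0.7460.
x_1 = (0.6963 + 0.6963·0.7460 + 0.6963·(-0.7626))/5.7446 = 0.1192.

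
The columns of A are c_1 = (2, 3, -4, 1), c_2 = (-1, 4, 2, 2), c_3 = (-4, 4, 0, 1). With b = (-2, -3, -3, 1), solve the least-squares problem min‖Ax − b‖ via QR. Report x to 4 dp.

x = (0.0421, -1.1640, 0.6787)

c_1 = (2, 3, -4, 1); ‖c_1‖ = 5.4772, so q_1 = (0.3651, 0.5477, -0.7303, 0.1826).
q_1·c_2 = 0.3651·(-1) + 0.5477·4 + (-0.7303)·2 + 0.1826·2 = 0.7303.
u_2 = c_2 − 0.7303·q_1 = (-1.2667, 3.6000, 2.5333, 1.8667).
‖u_2‖ = 4.9464, so q_2 = (-0.2561, 0.7278, 0.5122, 0.3774).
q_1·c_3 = 0.3651·(-4) + 0.5477·4 + (-0.7303)·0 + 0.1826·1 = 0.9129; q_2·c_3 = (-0.2561)·(-4) + 0.7278·4 + 0.5122·0 + 0.3774·1 = 4.3129.
u_3 = c_3 − 0.9129·q_1 − 4.3129·q_2 = (-3.2289, 0.3610, -1.5422, -0.7943).
‖u_3‖ = 3.6831, so q_3 = (-0.8767, 0.0980, -0.4187, -0.2157).
Qᵀb = (0.0000, -2.8304, 2.4998).
Back-substitute: x_3 = 2.4998/3.6831 = 0.6787.
x_2 = (-2.8304 − 4.3129·0.6787)/4.9464 = -1.1640.
x_1 = (0.0000 − 0.7303·(-1.1640) − 0.9129·0.6787)/5.4772 = 0.0421.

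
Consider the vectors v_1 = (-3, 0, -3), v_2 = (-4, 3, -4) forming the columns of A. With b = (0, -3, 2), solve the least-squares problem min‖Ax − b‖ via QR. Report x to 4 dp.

x = (1.0000, -1.0000)

v_1 = (-3, 0, -3); ‖v_1‖ = 4.2426, so q_1 = (-0.7071, 0.0000, -0.7071).
q_1·v_2 = (-0.7071)·(-4) + 0.0000·3 + (-0.7071)·(-4) = 5.6569.
u_2 = v_2 − 5.6569·q_1 = (0.0000, 3.0000, 0.0000).
‖u_2‖ = 3.0000, so q_2 = (0.0000, 1.0000, 0.0000).
Qᵀb = (-1.4142, -3.0000).
Back-substitute: x_2 = -3.0000/3.0000 = -1.0000.
x_1 = (-1.4142 − 5.6569·(-1.0000))/4.2426 = 1.0000.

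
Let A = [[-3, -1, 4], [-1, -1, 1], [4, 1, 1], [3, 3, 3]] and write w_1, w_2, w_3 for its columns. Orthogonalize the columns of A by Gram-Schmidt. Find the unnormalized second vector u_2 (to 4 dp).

w_1 = (-3, -1, 4, 3); ‖w_1‖ = 5.9161, so e_1 = (-0.5071, -0.1690, 0.6761, 0.5071).
e_1·w_2 = (-0.5071)·(-1) + (-0.1690)·(-1) + 0.6761·1 + 0.5071·3 = 2.8735.
u_2 = w_2 − 2.8735·e_1 = (0.4571, -0.5143, -0.9429, 1.5429).

u_2 = (0.4571, -0.5143, -0.9429, 1.5429)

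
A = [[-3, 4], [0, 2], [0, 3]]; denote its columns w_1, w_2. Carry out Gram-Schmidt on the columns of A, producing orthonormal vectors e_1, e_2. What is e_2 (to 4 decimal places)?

e_1 = w_1/‖w_1‖ = (-3, 0, 0)/3.0000 = (-1.0000, 0.0000, 0.0000).
r_{12} = e_1·w_2 = -4.0000.
u_2 = w_2 + 4.0000·e_1 = (0.0000, 2.0000, 3.0000).
‖u_2‖ = 3.6056, so e_2 = (0.0000, 0.5547, 0.8321).

e_2 = (0.0000, 0.5547, 0.8321)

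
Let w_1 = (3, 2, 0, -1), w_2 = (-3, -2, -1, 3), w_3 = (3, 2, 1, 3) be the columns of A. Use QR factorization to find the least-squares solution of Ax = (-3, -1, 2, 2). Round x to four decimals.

w_1 = (3, 2, 0, -1); ‖w_1‖ = 3.7417, so q_1 = (0.8018, 0.5345, 0.0000, -0.2673).
q_1·w_2 = 0.8018·(-3) + 0.5345·(-2) + 0.0000·(-1) + (-0.2673)·3 = -4.2762.
u_2 = w_2 + 4.2762·q_1 = (0.4286, 0.2857, -1.0000, 1.8571).
‖u_2‖ = 2.1712, so q_2 = (0.1974, 0.1316, -0.4606, 0.8553).
q_1·w_3 = 0.8018·3 + 0.5345·2 + 0.0000·1 + (-0.2673)·3 = 2.6726; q_2·w_3 = 0.1974·3 + 0.1316·2 + (-0.4606)·1 + 0.8553·3 = 2.9608.
u_3 = w_3 − 2.6726·q_1 − 2.9608·q_2 = (0.2727, 0.1818, 2.3636, 1.1818).
‖u_3‖ = 2.6629, so q_3 = (0.1024, 0.0683, 0.8876, 0.4438).
Qᵀb = (-3.4744, 0.0658, 2.2873).
Back-substitute: x_3 = 2.2873/2.6629 = 0.8590.
x_2 = (0.0658 − 2.9608·0.8590)/2.1712 = -1.1410.
x_1 = (-3.4744 + 4.2762·(-1.1410) − 2.6726·0.8590)/3.7417 = -2.8462.

x = (-2.8462, -1.1410, 0.8590)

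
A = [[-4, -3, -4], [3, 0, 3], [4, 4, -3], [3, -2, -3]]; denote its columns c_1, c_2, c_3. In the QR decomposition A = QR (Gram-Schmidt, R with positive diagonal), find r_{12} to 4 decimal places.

r_{12} = 3.1113

c_1 = (-4, 3, 4, 3); ‖c_1‖ = 7.0711, so e_1 = (-0.5657, 0.4243, 0.5657, 0.4243).
r_{12} = e_1·c_2 = 3.1113.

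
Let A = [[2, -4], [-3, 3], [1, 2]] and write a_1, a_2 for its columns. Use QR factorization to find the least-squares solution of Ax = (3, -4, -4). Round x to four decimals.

a_1 = (2, -3, 1); ‖a_1‖ = 3.7417, so q_1 = (0.5345, -0.8018, 0.2673).
q_1·a_2 = 0.5345·(-4) + (-0.8018)·3 + 0.2673·2 = -4.0089.
u_2 = a_2 + 4.0089·q_1 = (-1.8571, -0.2143, 3.0714).
‖u_2‖ = 3.5956, so q_2 = (-0.5165, -0.0596, 0.8542).
Qᵀb = (3.7417, -4.7280).
Back-substitute: x_2 = -4.7280/3.5956 = -1.3149.
x_1 = (3.7417 + 4.0089·(-1.3149))/3.7417 = -0.4088.

x = (-0.4088, -1.3149)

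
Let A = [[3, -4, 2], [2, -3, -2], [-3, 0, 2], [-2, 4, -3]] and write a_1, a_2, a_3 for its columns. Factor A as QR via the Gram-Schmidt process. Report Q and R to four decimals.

e_1 = a_1/‖a_1‖ = (3, 2, -3, -2)/5.0990 = (0.5883, 0.3922, -0.5883, -0.3922).
r_{12} = e_1·a_2 = -5.0990.
u_2 = a_2 + 5.0990·e_1 = (-1.0000, -1.0000, -3.0000, 2.0000).
‖u_2‖ = 3.8730, so e_2 = (-0.2582, -0.2582, -0.7746, 0.5164).
r_{13} = e_1·a_3 = 0.3922; r_{23} = e_2·a_3 = -3.0984.
u_3 = a_3 − 0.3922·e_1 + 3.0984·e_2 = (0.9692, -2.9538, -0.1692, -1.2462).
‖u_3‖ = 3.3535, so e_3 = (0.2890, -0.8808, -0.0505, -0.3716).

Q = [[0.5883, -0.2582, 0.2890], [0.3922, -0.2582, -0.8808], [-0.5883, -0.7746, -0.0505], [-0.3922, 0.5164, -0.3716]], R = [[5.0990, -5.0990, 0.3922], [0.0000, 3.8730, -3.0984], [0.0000, 0.0000, 3.3535]]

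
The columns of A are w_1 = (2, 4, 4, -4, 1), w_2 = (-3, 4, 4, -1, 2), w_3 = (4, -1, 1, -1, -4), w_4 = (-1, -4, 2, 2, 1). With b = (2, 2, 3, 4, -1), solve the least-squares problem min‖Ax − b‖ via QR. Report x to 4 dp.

x = (-0.5264, 0.9138, 0.8830, 0.0828)

e_1 = w_1/‖w_1‖ = (2, 4, 4, -4, 1)/7.2801 = (0.2747, 0.5494, 0.5494, -0.5494, 0.1374).
r_{12} = e_1·w_2 = 4.3955.
u_2 = w_2 − 4.3955·e_1 = (-4.2075, 1.5849, 1.5849, 1.4151, 1.3962).
‖u_2‖ = 5.1652, so e_2 = (-0.8146, 0.3068, 0.3068, 0.2740, 0.2703).
r_{13} = e_1·w_3 = 1.0989; r_{23} = e_2·w_3 = -4.6136.
u_3 = w_3 − 1.0989·e_1 + 4.6136·e_2 = (-0.0601, -0.1881, 1.8119, 0.8678, -2.9038).
‖u_3‖ = 3.5365, so e_3 = (-0.0170, -0.0532, 0.5123, 0.2454, -0.8211).
r_{14} = e_1·w_4 = -2.3351; r_{24} = e_2·w_4 = 1.0192; r_{34} = e_3·w_4 = 0.9241.
u_4 = w_4 + 2.3351·e_1 − 1.0192·e_2 − 0.9241·e_3 = (0.4874, -2.9805, 2.4969, 0.2110, 1.8040).
‖u_4‖ = 4.3191, so e_4 = (0.1129, -0.6901, 0.5781, 0.0489, 0.4177).
Qᵀb = (0.9615, 0.7306, 3.1992, 0.3576).
Back-substitute: x_4 = 0.3576/4.3191 = 0.0828.
x_3 = (3.1992 − 0.9241·0.0828)/3.5365 = 0.8830.
x_2 = (0.7306 + 4.6136·0.8830 − 1.0192·0.0828)/5.1652 = 0.9138.
x_1 = (0.9615 − 4.3955·0.9138 − 1.0989·0.8830 + 2.3351·0.0828)/7.2801 = -0.5264.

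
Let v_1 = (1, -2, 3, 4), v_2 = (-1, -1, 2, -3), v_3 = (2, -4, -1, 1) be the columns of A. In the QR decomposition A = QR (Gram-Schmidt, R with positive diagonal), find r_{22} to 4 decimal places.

v_1 = (1, -2, 3, 4); ‖v_1‖ = 5.4772, so q_1 = (0.1826, -0.3651, 0.5477, 0.7303).
q_1·v_2 = 0.1826·(-1) + (-0.3651)·(-1) + 0.5477·2 + 0.7303·(-3) = -0.9129.
u_2 = v_2 + 0.9129·q_1 = (-0.8333, -1.3333, 2.5000, -2.3333).
r_{22} = ‖u_2‖ = 3.7639.

r_{22} = 3.7639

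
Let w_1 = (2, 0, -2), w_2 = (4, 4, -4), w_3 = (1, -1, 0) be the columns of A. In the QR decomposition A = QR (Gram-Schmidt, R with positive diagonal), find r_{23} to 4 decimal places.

w_1 = (2, 0, -2); ‖w_1‖ = 2.8284, so e_1 = (0.7071, 0.0000, -0.7071).
e_1·w_2 = 0.7071·4 + 0.0000·4 + (-0.7071)·(-4) = 5.6569.
u_2 = w_2 − 5.6569·e_1 = (0.0000, 4.0000, 0.0000).
‖u_2‖ = 4.0000, so e_2 = (0.0000, 1.0000, 0.0000).
r_{23} = e_2·w_3 = -1.0000.

r_{23} = -1.0000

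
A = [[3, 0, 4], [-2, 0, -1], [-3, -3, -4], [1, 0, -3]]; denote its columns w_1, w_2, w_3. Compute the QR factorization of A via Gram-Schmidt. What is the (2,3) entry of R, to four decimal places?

r_{23} = 1.2817

q_1 = w_1/‖w_1‖ = (3, -2, -3, 1)/4.7958 = (0.6255, -0.4170, -0.6255, 0.2085).
r_{12} = q_1·w_2 = 1.8766.
u_2 = w_2 − 1.8766·q_1 = (-1.1739, 0.7826, -1.8261, -0.3913).
‖u_2‖ = 2.3406, so q_2 = (-0.5016, 0.3344, -0.7802, -0.1672).
r_{23} = q_2·w_3 = 1.2817.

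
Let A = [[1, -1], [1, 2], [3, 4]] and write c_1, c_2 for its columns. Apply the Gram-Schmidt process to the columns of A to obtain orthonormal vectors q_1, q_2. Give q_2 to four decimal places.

c_1 = (1, 1, 3); ‖c_1‖ = 3.3166, so q_1 = (0.3015, 0.3015, 0.9045).
q_1·c_2 = 0.3015·(-1) + 0.3015·2 + 0.9045·4 = 3.9196.
u_2 = c_2 − 3.9196·q_1 = (-2.1818, 0.8182, 0.4545).
‖u_2‖ = 2.3741, so q_2 = (-0.9190, 0.3446, 0.1915).

q_2 = (-0.9190, 0.3446, 0.1915)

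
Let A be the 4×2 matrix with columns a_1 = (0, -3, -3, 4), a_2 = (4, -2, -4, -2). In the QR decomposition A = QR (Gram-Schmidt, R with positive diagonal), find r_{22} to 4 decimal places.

r_{22} = 6.0876

q_1 = a_1/‖a_1‖ = (0, -3, -3, 4)/5.8310 = (0.0000, -0.5145, -0.5145, 0.6860).
r_{12} = q_1·a_2 = 1.7150.
u_2 = a_2 − 1.7150·q_1 = (4.0000, -1.1176, -3.1176, -3.1765).
r_{22} = ‖u_2‖ = 6.0876.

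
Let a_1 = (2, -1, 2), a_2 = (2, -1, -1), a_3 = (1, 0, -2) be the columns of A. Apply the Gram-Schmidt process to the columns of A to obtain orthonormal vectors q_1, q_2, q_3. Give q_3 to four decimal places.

q_3 = (0.4472, 0.8944, 0.0000)

q_1 = a_1/‖a_1‖ = (2, -1, 2)/3.0000 = (0.6667, -0.3333, 0.6667).
r_{12} = q_1·a_2 = 1.0000.
u_2 = a_2 − 1.0000·q_1 = (1.3333, -0.6667, -1.6667).
‖u_2‖ = 2.2361, so q_2 = (0.5963, -0.2981, -0.7454).
r_{13} = q_1·a_3 = -0.6667; r_{23} = q_2·a_3 = 2.0870.
u_3 = a_3 + 0.6667·q_1 − 2.0870·q_2 = (0.2000, 0.4000, 0.0000).
‖u_3‖ = 0.4472, so q_3 = (0.4472, 0.8944, 0.0000).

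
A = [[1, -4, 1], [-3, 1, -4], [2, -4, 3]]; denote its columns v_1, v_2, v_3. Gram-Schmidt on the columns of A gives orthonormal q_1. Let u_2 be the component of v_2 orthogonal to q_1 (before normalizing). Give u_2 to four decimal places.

u_2 = (-2.9286, -2.2143, -1.8571)

v_1 = (1, -3, 2); ‖v_1‖ = 3.7417, so q_1 = (0.2673, -0.8018, 0.5345).
q_1·v_2 = 0.2673·(-4) + (-0.8018)·1 + 0.5345·(-4) = -4.0089.
u_2 = v_2 + 4.0089·q_1 = (-2.9286, -2.2143, -1.8571).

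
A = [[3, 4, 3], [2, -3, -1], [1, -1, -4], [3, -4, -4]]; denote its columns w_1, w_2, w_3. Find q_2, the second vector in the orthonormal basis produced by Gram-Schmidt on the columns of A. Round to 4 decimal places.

w_1 = (3, 2, 1, 3); ‖w_1‖ = 4.7958, so q_1 = (0.6255, 0.4170, 0.2085, 0.6255).
q_1·w_2 = 0.6255·4 + 0.4170·(-3) + 0.2085·(-1) + 0.6255·(-4) = -1.4596.
u_2 = w_2 + 1.4596·q_1 = (4.9130, -2.3913, -0.6957, -3.0870).
‖u_2‖ = 6.3142, so q_2 = (0.7781, -0.3787, -0.1102, -0.4889).

q_2 = (0.7781, -0.3787, -0.1102, -0.4889)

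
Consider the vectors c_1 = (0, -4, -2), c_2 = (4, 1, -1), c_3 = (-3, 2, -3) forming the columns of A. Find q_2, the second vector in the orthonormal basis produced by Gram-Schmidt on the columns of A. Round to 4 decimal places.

q_2 = (0.9481, 0.1422, -0.2844)

q_1 = c_1/‖c_1‖ = (0, -4, -2)/4.4721 = (0.0000, -0.8944, -0.4472).
r_{12} = q_1·c_2 = -0.4472.
u_2 = c_2 + 0.4472·q_1 = (4.0000, 0.6000, -1.2000).
‖u_2‖ = 4.2190, so q_2 = (0.9481, 0.1422, -0.2844).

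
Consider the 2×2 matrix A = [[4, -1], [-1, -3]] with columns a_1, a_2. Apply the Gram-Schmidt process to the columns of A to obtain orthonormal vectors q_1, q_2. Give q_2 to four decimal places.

q_2 = (-0.2425, -0.9701)

a_1 = (4, -1); ‖a_1‖ = 4.1231, so q_1 = (0.9701, -0.2425).
q_1·a_2 = 0.9701·(-1) + (-0.2425)·(-3) = -0.2425.
u_2 = a_2 + 0.2425·q_1 = (-0.7647, -3.0588).
‖u_2‖ = 3.1530, so q_2 = (-0.2425, -0.9701).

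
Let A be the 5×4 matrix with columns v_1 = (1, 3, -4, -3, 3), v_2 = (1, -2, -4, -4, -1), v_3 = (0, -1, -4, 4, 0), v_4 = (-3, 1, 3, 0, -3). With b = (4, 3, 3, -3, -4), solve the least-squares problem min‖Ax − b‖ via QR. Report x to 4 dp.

v_1 = (1, 3, -4, -3, 3); ‖v_1‖ = 6.6332, so q_1 = (0.1508, 0.4523, -0.6030, -0.4523, 0.4523).
q_1·v_2 = 0.1508·1 + 0.4523·(-2) + (-0.6030)·(-4) + (-0.4523)·(-4) + 0.4523·(-1) = 3.0151.
u_2 = v_2 − 3.0151·q_1 = (0.5455, -3.3636, -2.1818, -2.6364, -2.3636).
‖u_2‖ = 5.3767, so q_2 = (0.1014, -0.6256, -0.4058, -0.4903, -0.4396).
q_1·v_3 = 0.1508·0 + 0.4523·(-1) + (-0.6030)·(-4) + (-0.4523)·4 + 0.4523·0 = 0.1508; q_2·v_3 = 0.1014·0 + (-0.6256)·(-1) + (-0.4058)·(-4) + (-0.4903)·4 + (-0.4396)·0 = 0.2874.
u_3 = v_3 − 0.1508·q_1 − 0.2874·q_2 = (-0.0519, -0.8884, -3.7925, 4.2091, 0.0582).
‖u_3‖ = 5.7354, so q_3 = (-0.0090, -0.1549, -0.6612, 0.7339, 0.0101).
q_1·v_4 = 0.1508·(-3) + 0.4523·1 + (-0.6030)·3 + (-0.4523)·0 + 0.4523·(-3) = -3.1659; q_2·v_4 = 0.1014·(-3) + (-0.6256)·1 + (-0.4058)·3 + (-0.4903)·0 + (-0.4396)·(-3) = -0.8285; q_3·v_4 = (-0.0090)·(-3) + (-0.1549)·1 + (-0.6612)·3 + 0.7339·0 + 0.0101·(-3) = -2.1419.
u_4 = v_4 + 3.1659·q_1 + 0.8285·q_2 + 2.1419·q_3 = (-2.4581, 1.5818, -0.6616, -0.2661, -1.9107).
‖u_4‖ = 3.5642, so q_4 = (-0.6897, 0.4438, -0.1856, -0.0747, -0.5361).
Qᵀb = (-0.3015, 0.5411, -4.7268, 0.3842).
Back-substitute: x_4 = 0.3842/3.5642 = 0.1078.
x_3 = (-4.7268 + 2.1419·0.1078)/5.7354 = -0.7839.
x_2 = (0.5411 − 0.2874·(-0.7839) + 0.8285·0.1078)/5.3767 = 0.1591.
x_1 = (-0.3015 − 3.0151·0.1591 − 0.1508·(-0.7839) + 3.1659·0.1078)/6.6332 = -0.0485.

x = (-0.0485, 0.1591, -0.7839, 0.1078)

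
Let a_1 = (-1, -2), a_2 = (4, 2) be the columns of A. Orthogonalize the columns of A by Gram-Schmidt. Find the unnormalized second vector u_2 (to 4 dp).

u_2 = (2.4000, -1.2000)

a_1 = (-1, -2); ‖a_1‖ = 2.2361, so e_1 = (-0.4472, -0.8944).
e_1·a_2 = (-0.4472)·4 + (-0.8944)·2 = -3.5777.
u_2 = a_2 + 3.5777·e_1 = (2.4000, -1.2000).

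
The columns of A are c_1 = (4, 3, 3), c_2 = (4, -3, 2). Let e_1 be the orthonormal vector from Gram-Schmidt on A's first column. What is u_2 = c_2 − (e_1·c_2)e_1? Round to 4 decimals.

u_2 = (2.4706, -4.1471, 0.8529)

c_1 = (4, 3, 3); ‖c_1‖ = 5.8310, so e_1 = (0.6860, 0.5145, 0.5145).
e_1·c_2 = 0.6860·4 + 0.5145·(-3) + 0.5145·2 = 2.2295.
u_2 = c_2 − 2.2295·e_1 = (2.4706, -4.1471, 0.8529).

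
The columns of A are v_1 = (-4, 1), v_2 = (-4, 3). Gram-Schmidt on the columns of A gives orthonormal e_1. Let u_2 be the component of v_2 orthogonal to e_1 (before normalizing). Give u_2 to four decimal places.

e_1 = v_1/‖v_1‖ = (-4, 1)/4.1231 = (-0.9701, 0.2425).
r_{12} = e_1·v_2 = 4.6082.
u_2 = v_2 − 4.6082·e_1 = (0.4706, 1.8824).

u_2 = (0.4706, 1.8824)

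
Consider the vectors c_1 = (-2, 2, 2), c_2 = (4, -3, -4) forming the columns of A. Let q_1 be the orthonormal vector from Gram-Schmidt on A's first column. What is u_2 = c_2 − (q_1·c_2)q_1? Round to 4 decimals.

u_2 = (0.3333, 0.6667, -0.3333)

q_1 = c_1/‖c_1‖ = (-2, 2, 2)/3.4641 = (-0.5774, 0.5774, 0.5774).
r_{12} = q_1·c_2 = -6.3509.
u_2 = c_2 + 6.3509·q_1 = (0.3333, 0.6667, -0.3333).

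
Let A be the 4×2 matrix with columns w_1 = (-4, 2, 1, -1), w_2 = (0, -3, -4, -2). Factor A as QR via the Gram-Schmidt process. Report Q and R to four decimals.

Q = [[-0.8528, -0.2848], [0.4264, -0.4449], [0.2132, -0.7119], [-0.2132, -0.4627]], R = [[4.6904, -1.7056], [0.0000, 5.1079]]

w_1 = (-4, 2, 1, -1); ‖w_1‖ = 4.6904, so q_1 = (-0.8528, 0.4264, 0.2132, -0.2132).
q_1·w_2 = (-0.8528)·0 + 0.4264·(-3) + 0.2132·(-4) + (-0.2132)·(-2) = -1.7056.
u_2 = w_2 + 1.7056·q_1 = (-1.4545, -2.2727, -3.6364, -2.3636).
‖u_2‖ = 5.1079, so q_2 = (-0.2848, -0.4449, -0.7119, -0.4627).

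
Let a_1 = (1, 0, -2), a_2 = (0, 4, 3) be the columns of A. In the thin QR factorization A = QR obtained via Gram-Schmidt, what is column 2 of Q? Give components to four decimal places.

a_1 = (1, 0, -2); ‖a_1‖ = 2.2361, so e_1 = (0.4472, 0.0000, -0.8944).
e_1·a_2 = 0.4472·0 + 0.0000·4 + (-0.8944)·3 = -2.6833.
u_2 = a_2 + 2.6833·e_1 = (1.2000, 4.0000, 0.6000).
‖u_2‖ = 4.2190, so e_2 = (0.2844, 0.9481, 0.1422).

e_2 = (0.2844, 0.9481, 0.1422)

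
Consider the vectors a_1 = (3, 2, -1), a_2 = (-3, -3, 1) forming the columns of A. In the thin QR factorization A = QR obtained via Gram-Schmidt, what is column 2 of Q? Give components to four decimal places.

a_1 = (3, 2, -1); ‖a_1‖ = 3.7417, so q_1 = (0.8018, 0.5345, -0.2673).
q_1·a_2 = 0.8018·(-3) + 0.5345·(-3) + (-0.2673)·1 = -4.2762.
u_2 = a_2 + 4.2762·q_1 = (0.4286, -0.7143, -0.1429).
‖u_2‖ = 0.8452, so q_2 = (0.5071, -0.8452, -0.1690).

q_2 = (0.5071, -0.8452, -0.1690)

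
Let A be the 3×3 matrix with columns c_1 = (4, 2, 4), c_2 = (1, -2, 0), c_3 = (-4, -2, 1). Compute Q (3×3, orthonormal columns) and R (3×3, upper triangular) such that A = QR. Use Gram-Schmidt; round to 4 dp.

Q = [[0.6667, 0.4472, -0.5963], [0.3333, -0.8944, -0.2981], [0.6667, 0.0000, 0.7454]], R = [[6.0000, 0.0000, -2.6667], [0.0000, 2.2361, 0.0000], [0.0000, 0.0000, 3.7268]]

q_1 = c_1/‖c_1‖ = (4, 2, 4)/6.0000 = (0.6667, 0.3333, 0.6667).
r_{12} = q_1·c_2 = 0.0000.
u_2 = c_2 + 0.0000·q_1 = (1.0000, -2.0000, 0.0000).
‖u_2‖ = 2.2361, so q_2 = (0.4472, -0.8944, 0.0000).
r_{13} = q_1·c_3 = -2.6667; r_{23} = q_2·c_3 = 0.0000.
u_3 = c_3 + 2.6667·q_1 + 0.0000·q_2 = (-2.2222, -1.1111, 2.7778).
‖u_3‖ = 3.7268, so q_3 = (-0.5963, -0.2981, 0.7454).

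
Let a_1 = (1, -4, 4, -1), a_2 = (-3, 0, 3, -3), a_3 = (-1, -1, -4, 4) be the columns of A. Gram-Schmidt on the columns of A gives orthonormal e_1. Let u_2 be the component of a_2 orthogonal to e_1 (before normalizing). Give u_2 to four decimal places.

u_2 = (-3.3529, 1.4118, 1.5882, -2.6471)

a_1 = (1, -4, 4, -1); ‖a_1‖ = 5.8310, so e_1 = (0.1715, -0.6860, 0.6860, -0.1715).
e_1·a_2 = 0.1715·(-3) + (-0.6860)·0 + 0.6860·3 + (-0.1715)·(-3) = 2.0580.
u_2 = a_2 − 2.0580·e_1 = (-3.3529, 1.4118, 1.5882, -2.6471).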